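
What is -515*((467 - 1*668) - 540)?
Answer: 381615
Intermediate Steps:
-515*((467 - 1*668) - 540) = -515*((467 - 668) - 540) = -515*(-201 - 540) = -515*(-741) = 381615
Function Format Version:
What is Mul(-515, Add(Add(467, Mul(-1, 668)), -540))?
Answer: 381615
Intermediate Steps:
Mul(-515, Add(Add(467, Mul(-1, 668)), -540)) = Mul(-515, Add(Add(467, -668), -540)) = Mul(-515, Add(-201, -540)) = Mul(-515, -741) = 381615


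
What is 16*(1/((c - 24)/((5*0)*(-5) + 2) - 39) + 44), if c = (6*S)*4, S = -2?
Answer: 52784/75 ≈ 703.79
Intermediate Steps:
c = -48 (c = (6*(-2))*4 = -12*4 = -48)
16*(1/((c - 24)/((5*0)*(-5) + 2) - 39) + 44) = 16*(1/((-48 - 24)/((5*0)*(-5) + 2) - 39) + 44) = 16*(1/(-72/(0*(-5) + 2) - 39) + 44) = 16*(1/(-72/(0 + 2) - 39) + 44) = 16*(1/(-72/2 - 39) + 44) = 16*(1/(-72*1/2 - 39) + 44) = 16*(1/(-36 - 39) + 44) = 16*(1/(-75) + 44) = 16*(-1/75 + 44) = 16*(3299/75) = 52784/75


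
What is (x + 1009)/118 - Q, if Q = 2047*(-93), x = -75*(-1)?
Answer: 11232431/59 ≈ 1.9038e+5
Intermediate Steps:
x = 75
Q = -190371
(x + 1009)/118 - Q = (75 + 1009)/118 - 1*(-190371) = (1/118)*1084 + 190371 = 542/59 + 190371 = 11232431/59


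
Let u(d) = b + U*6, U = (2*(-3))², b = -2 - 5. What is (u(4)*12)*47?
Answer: 117876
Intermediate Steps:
b = -7
U = 36 (U = (-6)² = 36)
u(d) = 209 (u(d) = -7 + 36*6 = -7 + 216 = 209)
(u(4)*12)*47 = (209*12)*47 = 2508*47 = 117876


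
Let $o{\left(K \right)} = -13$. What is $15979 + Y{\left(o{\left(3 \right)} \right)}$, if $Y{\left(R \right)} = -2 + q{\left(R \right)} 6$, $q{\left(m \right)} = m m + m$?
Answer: $16913$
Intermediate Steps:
$q{\left(m \right)} = m + m^{2}$ ($q{\left(m \right)} = m^{2} + m = m + m^{2}$)
$Y{\left(R \right)} = -2 + 6 R \left(1 + R\right)$ ($Y{\left(R \right)} = -2 + R \left(1 + R\right) 6 = -2 + 6 R \left(1 + R\right)$)
$15979 + Y{\left(o{\left(3 \right)} \right)} = 15979 - \left(2 + 78 \left(1 - 13\right)\right) = 15979 - \left(2 + 78 \left(-12\right)\right) = 15979 + \left(-2 + 936\right) = 15979 + 934 = 16913$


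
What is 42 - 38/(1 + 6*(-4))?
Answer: 1004/23 ≈ 43.652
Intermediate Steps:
42 - 38/(1 + 6*(-4)) = 42 - 38/(1 - 24) = 42 - 38/(-23) = 42 - 38*(-1/23) = 42 + 38/23 = 1004/23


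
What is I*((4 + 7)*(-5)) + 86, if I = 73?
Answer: -3929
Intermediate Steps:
I*((4 + 7)*(-5)) + 86 = 73*((4 + 7)*(-5)) + 86 = 73*(11*(-5)) + 86 = 73*(-55) + 86 = -4015 + 86 = -3929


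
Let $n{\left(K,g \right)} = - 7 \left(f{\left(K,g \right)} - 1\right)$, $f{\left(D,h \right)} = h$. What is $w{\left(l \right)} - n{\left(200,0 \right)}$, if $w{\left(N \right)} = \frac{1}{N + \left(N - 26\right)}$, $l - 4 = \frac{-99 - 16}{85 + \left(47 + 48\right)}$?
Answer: $- \frac{2447}{347} \approx -7.0519$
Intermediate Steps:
$l = \frac{121}{36}$ ($l = 4 + \frac{-99 - 16}{85 + \left(47 + 48\right)} = 4 - \frac{115}{85 + 95} = 4 - \frac{115}{180} = 4 - \frac{23}{36} = \frac{121}{36} \approx 3.3611$)
$n{\left(K,g \right)} = 7 - 7 g$ ($n{\left(K,g \right)} = - 7 \left(g - 1\right) = - 7 \left(-1 + g\right) = 7 - 7 g$)
$w{\left(N \right)} = \frac{1}{-26 + 2 N}$ ($w{\left(N \right)} = \frac{1}{N + \left(-26 + N\right)} = \frac{1}{-26 + 2 N}$)
$w{\left(l \right)} - n{\left(200,0 \right)} = \frac{1}{2 \left(-13 + \frac{121}{36}\right)} - \left(7 - 0\right) = \frac{1}{2 \left(- \frac{347}{36}\right)} - \left(7 + 0\right) = \frac{1}{2} \left(- \frac{36}{347}\right) - 7 = - \frac{18}{347} - 7 = - \frac{2447}{347}$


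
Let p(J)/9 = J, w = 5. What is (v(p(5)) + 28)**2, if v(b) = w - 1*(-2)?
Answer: 1225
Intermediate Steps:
p(J) = 9*J
v(b) = 7 (v(b) = 5 - 1*(-2) = 5 + 2 = 7)
(v(p(5)) + 28)**2 = (7 + 28)**2 = 35**2 = 1225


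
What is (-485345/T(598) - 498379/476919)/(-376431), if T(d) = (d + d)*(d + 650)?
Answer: 19124602637/5254187839984512 ≈ 3.6399e-6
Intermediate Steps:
T(d) = 2*d*(650 + d) (T(d) = (2*d)*(650 + d) = 2*d*(650 + d))
(-485345/T(598) - 498379/476919)/(-376431) = (-485345*1/(1196*(650 + 598)) - 498379/476919)/(-376431) = (-485345/(2*598*1248) - 498379*1/476919)*(-1/376431) = (-485345/1492608 - 498379/476919)*(-1/376431) = -325118244829/237284371584*(-1/376431) = 19124602637/5254187839984512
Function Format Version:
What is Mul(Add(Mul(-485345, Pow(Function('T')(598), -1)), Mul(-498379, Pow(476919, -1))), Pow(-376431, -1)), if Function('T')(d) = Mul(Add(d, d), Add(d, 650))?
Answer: Rational(19124602637, 5254187839984512) ≈ 3.6399e-6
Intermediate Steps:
Function('T')(d) = Mul(2, d, Add(650, d)) (Function('T')(d) = Mul(Mul(2, d), Add(650, d)) = Mul(2, d, Add(650, d)))
Mul(Add(Mul(-485345, Pow(Function('T')(598), -1)), Mul(-498379, Pow(476919, -1))), Pow(-376431, -1)) = Mul(Add(Mul(-485345, Pow(Mul(2, 598, Add(650, 598)), -1)), Mul(-498379, Pow(476919, -1))), Pow(-376431, -1)) = Mul(Add(Mul(-485345, Pow(Mul(2, 598, 1248), -1)), Mul(-498379, Rational(1, 476919))), Rational(-1, 376431)) = Mul(Add(Mul(-485345, Pow(1492608, -1)), Rational(-498379, 476919)), Rational(-1, 376431)) = Mul(Add(Mul(-485345, Rational(1, 1492608)), Rational(-498379, 476919)), Rational(-1, 376431)) = Mul(Add(Rational(-485345, 1492608), Rational(-498379, 476919)), Rational(-1, 376431)) = Mul(Rational(-325118244829, 237284371584), Rational(-1, 376431)) = Rational(19124602637, 5254187839984512)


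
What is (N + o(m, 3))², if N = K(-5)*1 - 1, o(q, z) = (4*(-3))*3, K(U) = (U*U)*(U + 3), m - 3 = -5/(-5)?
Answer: 7569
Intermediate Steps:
m = 4 (m = 3 - 5/(-5) = 3 - 5*(-⅕) = 3 + 1 = 4)
K(U) = U²*(3 + U)
o(q, z) = -36 (o(q, z) = -12*3 = -36)
N = -51 (N = ((-5)²*(3 - 5))*1 - 1 = (25*(-2))*1 - 1 = -50*1 - 1 = -50 - 1 = -51)
(N + o(m, 3))² = (-51 - 36)² = (-87)² = 7569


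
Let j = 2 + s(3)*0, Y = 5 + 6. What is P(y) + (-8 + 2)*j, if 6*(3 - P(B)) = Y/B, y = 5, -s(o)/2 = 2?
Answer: -281/30 ≈ -9.3667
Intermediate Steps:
s(o) = -4 (s(o) = -2*2 = -4)
Y = 11
P(B) = 3 - 11/(6*B)
j = 2 (j = 2 - 4*0 = 2 + 0 = 2)
P(y) + (-8 + 2)*j = (3 - 11/6/5) + (-8 + 2)*2 = (3 - 11/6*1/5) - 6*2 = (3 - 11/30) - 12 = 79/30 - 12 = -281/30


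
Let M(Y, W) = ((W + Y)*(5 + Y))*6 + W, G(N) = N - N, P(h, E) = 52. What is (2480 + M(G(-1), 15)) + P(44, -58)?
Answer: 2997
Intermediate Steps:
G(N) = 0
M(Y, W) = W + 6*(5 + Y)*(W + Y) (M(Y, W) = ((5 + Y)*(W + Y))*6 + W = 6*(5 + Y)*(W + Y) + W = W + 6*(5 + Y)*(W + Y))
(2480 + M(G(-1), 15)) + P(44, -58) = (2480 + (6*0**2 + 30*0 + 31*15 + 6*15*0)) + 52 = (2480 + (6*0 + 0 + 465 + 0)) + 52 = (2480 + (0 + 0 + 465 + 0)) + 52 = (2480 + 465) + 52 = 2945 + 52 = 2997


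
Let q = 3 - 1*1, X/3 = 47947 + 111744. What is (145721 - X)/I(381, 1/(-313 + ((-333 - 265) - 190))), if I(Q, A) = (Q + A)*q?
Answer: -45877569/104870 ≈ -437.47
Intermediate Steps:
X = 479073 (X = 3*(47947 + 111744) = 3*159691 = 479073)
q = 2 (q = 3 - 1 = 2)
I(Q, A) = 2*A + 2*Q (I(Q, A) = (Q + A)*2 = (A + Q)*2 = 2*A + 2*Q)
(145721 - X)/I(381, 1/(-313 + ((-333 - 265) - 190))) = (145721 - 1*479073)/(2/(-313 + ((-333 - 265) - 190)) + 2*381) = (145721 - 479073)/(2/(-313 + (-598 - 190)) + 762) = -333352/(2/(-313 - 788) + 762) = -333352/(2/(-1101) + 762) = -333352/(2*(-1/1101) + 762) = -333352/(-2/1101 + 762) = -333352/838960/1101 = -333352*1101/838960 = -45877569/104870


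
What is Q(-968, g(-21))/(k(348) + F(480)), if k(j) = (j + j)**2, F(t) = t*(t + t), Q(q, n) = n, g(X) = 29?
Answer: 29/945216 ≈ 3.0681e-5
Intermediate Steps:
F(t) = 2*t**2 (F(t) = t*(2*t) = 2*t**2)
k(j) = 4*j**2 (k(j) = (2*j)**2 = 4*j**2)
Q(-968, g(-21))/(k(348) + F(480)) = 29/(4*348**2 + 2*480**2) = 29/(4*121104 + 2*230400) = 29/(484416 + 460800) = 29/945216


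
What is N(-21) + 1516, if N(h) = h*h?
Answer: 1957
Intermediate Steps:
N(h) = h**2
N(-21) + 1516 = (-21)**2 + 1516 = 441 + 1516 = 1957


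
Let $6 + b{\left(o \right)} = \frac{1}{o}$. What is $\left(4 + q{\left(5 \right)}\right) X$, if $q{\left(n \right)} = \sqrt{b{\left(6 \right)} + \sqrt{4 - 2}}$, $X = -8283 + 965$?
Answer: $-29272 - \frac{3659 i \sqrt{210 - 36 \sqrt{2}}}{3} \approx -29272.0 - 15384.0 i$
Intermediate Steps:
$b{\left(o \right)} = -6 + \frac{1}{o}$
$X = -7318$
$q{\left(n \right)} = \sqrt{- \frac{35}{6} + \sqrt{2}}$ ($q{\left(n \right)} = \sqrt{\left(-6 + \frac{1}{6}\right) + \sqrt{4 - 2}} = \sqrt{\left(-6 + \frac{1}{6}\right) + \sqrt{2}} = \sqrt{- \frac{35}{6} + \sqrt{2}}$)
$\left(4 + q{\left(5 \right)}\right) X = \left(4 + \frac{\sqrt{-210 + 36 \sqrt{2}}}{6}\right) \left(-7318\right) = -29272 - \frac{3659 \sqrt{-210 + 36 \sqrt{2}}}{3}$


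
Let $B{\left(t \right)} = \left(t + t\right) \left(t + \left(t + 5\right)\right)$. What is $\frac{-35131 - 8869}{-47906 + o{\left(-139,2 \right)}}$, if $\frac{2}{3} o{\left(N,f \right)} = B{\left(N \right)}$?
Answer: $- \frac{8800}{13187} \approx -0.66732$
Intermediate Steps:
$B{\left(t \right)} = 2 t \left(5 + 2 t\right)$ ($B{\left(t \right)} = 2 t \left(t + \left(5 + t\right)\right) = 2 t \left(5 + 2 t\right)$)
$o{\left(N,f \right)} = 3 N \left(5 + 2 N\right)$ ($o{\left(N,f \right)} = \frac{3 \cdot 2 N \left(5 + 2 N\right)}{2} = 3 N \left(5 + 2 N\right)$)
$\frac{-35131 - 8869}{-47906 + o{\left(-139,2 \right)}} = \frac{-35131 - 8869}{-47906 + 3 \left(-139\right) \left(5 + 2 \left(-139\right)\right)} = - \frac{44000}{-47906 + 3 \left(-139\right) \left(5 - 278\right)} = - \frac{44000}{-47906 + 3 \left(-139\right) \left(-273\right)} = - \frac{44000}{-47906 + 113841} = - \frac{44000}{65935} = \left(-44000\right) \frac{1}{65935} = - \frac{8800}{13187}$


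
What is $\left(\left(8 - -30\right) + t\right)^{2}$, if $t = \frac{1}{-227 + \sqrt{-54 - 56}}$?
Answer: $\frac{\left(1962055 - i \sqrt{110}\right)^{2}}{2666586321} \approx 1443.7 - 0.015434 i$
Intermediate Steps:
$t = \frac{1}{-227 + i \sqrt{110}}$ ($t = \frac{1}{-227 + \sqrt{-110}} = \frac{1}{-227 + i \sqrt{110}} \approx -0.0043959 - 0.0002031 i$)
$\left(\left(8 - -30\right) + t\right)^{2} = \left(\left(8 - -30\right) - \left(\frac{227}{51639} + \frac{i \sqrt{110}}{51639}\right)\right)^{2} = \left(\left(8 + 30\right) - \left(\frac{227}{51639} + \frac{i \sqrt{110}}{51639}\right)\right)^{2} = \left(38 - \left(\frac{227}{51639} + \frac{i \sqrt{110}}{51639}\right)\right)^{2} = \left(\frac{1962055}{51639} - \frac{i \sqrt{110}}{51639}\right)^{2}$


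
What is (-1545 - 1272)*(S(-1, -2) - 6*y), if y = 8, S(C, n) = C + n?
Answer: 143667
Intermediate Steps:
(-1545 - 1272)*(S(-1, -2) - 6*y) = (-1545 - 1272)*((-1 - 2) - 6*8) = -2817*(-3 - 48) = -2817*(-51) = 143667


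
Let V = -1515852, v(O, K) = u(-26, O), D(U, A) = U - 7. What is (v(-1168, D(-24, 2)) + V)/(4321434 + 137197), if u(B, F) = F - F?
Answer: -1515852/4458631 ≈ -0.33998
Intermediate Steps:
u(B, F) = 0
D(U, A) = -7 + U
v(O, K) = 0
(v(-1168, D(-24, 2)) + V)/(4321434 + 137197) = (0 - 1515852)/(4321434 + 137197) = -1515852/4458631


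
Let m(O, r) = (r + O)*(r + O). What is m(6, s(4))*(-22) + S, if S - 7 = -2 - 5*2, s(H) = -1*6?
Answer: -5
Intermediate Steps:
s(H) = -6
m(O, r) = (O + r)² (m(O, r) = (O + r)*(O + r) = (O + r)²)
S = -5 (S = 7 + (-2 - 5*2) = 7 + (-2 - 10) = 7 - 12 = -5)
m(6, s(4))*(-22) + S = (6 - 6)²*(-22) - 5 = 0²*(-22) - 5 = 0*(-22) - 5 = 0 - 5 = -5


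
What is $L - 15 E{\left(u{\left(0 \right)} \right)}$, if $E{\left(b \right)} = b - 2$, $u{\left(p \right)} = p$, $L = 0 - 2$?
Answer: $28$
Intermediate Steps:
$L = -2$ ($L = 0 + \left(-3 + 1\right) = 0 - 2 = -2$)
$E{\left(b \right)} = -2 + b$ ($E{\left(b \right)} = b - 2 = -2 + b$)
$L - 15 E{\left(u{\left(0 \right)} \right)} = -2 - 15 \left(-2 + 0\right) = -2 - -30 = -2 + 30 = 28$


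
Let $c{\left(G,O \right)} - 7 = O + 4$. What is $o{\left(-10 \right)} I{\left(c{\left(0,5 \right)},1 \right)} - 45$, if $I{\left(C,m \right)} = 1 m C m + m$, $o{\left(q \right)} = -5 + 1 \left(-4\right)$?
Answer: $-198$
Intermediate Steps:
$c{\left(G,O \right)} = 11 + O$ ($c{\left(G,O \right)} = 7 + \left(O + 4\right) = 7 + \left(4 + O\right) = 11 + O$)
$o{\left(q \right)} = -9$ ($o{\left(q \right)} = -5 - 4 = -9$)
$I{\left(C,m \right)} = m + C m^{2}$ ($I{\left(C,m \right)} = m C m + m = C m m + m = C m^{2} + m = m + C m^{2}$)
$o{\left(-10 \right)} I{\left(c{\left(0,5 \right)},1 \right)} - 45 = - 9 \cdot 1 \left(1 + \left(11 + 5\right) 1\right) - 45 = - 9 \cdot 1 \left(1 + 16 \cdot 1\right) - 45 = - 9 \cdot 1 \left(1 + 16\right) - 45 = - 9 \cdot 1 \cdot 17 - 45 = \left(-9\right) 17 - 45 = -153 - 45 = -198$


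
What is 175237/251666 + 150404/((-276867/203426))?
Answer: -334780242816295/3029478714 ≈ -1.1051e+5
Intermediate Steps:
175237/251666 + 150404/((-276867/203426)) = 175237*(1/251666) + 150404/((-276867*1/203426)) = 7619/10942 + 150404/(-276867/203426) = 7619/10942 + 150404*(-203426/276867) = 7619/10942 - 30596084104/276867 = -334780242816295/3029478714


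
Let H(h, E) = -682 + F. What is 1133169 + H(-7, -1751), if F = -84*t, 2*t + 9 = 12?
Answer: 1132361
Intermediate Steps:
t = 3/2 (t = -9/2 + (1/2)*12 = -9/2 + 6 = 3/2 ≈ 1.5000)
F = -126 (F = -84*3/2 = -126)
H(h, E) = -808 (H(h, E) = -682 - 126 = -808)
1133169 + H(-7, -1751) = 1133169 - 808 = 1132361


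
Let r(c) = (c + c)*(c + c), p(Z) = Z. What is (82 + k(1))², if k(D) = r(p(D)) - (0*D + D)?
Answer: 7225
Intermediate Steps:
r(c) = 4*c² (r(c) = (2*c)*(2*c) = 4*c²)
k(D) = -D + 4*D² (k(D) = 4*D² - (0*D + D) = 4*D² - (0 + D) = 4*D² - D = -D + 4*D²)
(82 + k(1))² = (82 + 1*(-1 + 4*1))² = (82 + 1*(-1 + 4))² = (82 + 1*3)² = (82 + 3)² = 85² = 7225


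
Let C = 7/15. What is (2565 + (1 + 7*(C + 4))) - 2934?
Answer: -5051/15 ≈ -336.73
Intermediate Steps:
C = 7/15 (C = 7*(1/15) = 7/15 ≈ 0.46667)
(2565 + (1 + 7*(C + 4))) - 2934 = (2565 + (1 + 7*(7/15 + 4))) - 2934 = (2565 + (1 + 7*(67/15))) - 2934 = (2565 + (1 + 469/15)) - 2934 = (2565 + 484/15) - 2934 = 38959/15 - 2934 = -5051/15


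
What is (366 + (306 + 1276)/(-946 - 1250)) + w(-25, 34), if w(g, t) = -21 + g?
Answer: 350569/1098 ≈ 319.28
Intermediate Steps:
(366 + (306 + 1276)/(-946 - 1250)) + w(-25, 34) = (366 + (306 + 1276)/(-946 - 1250)) + (-21 - 25) = (366 + 1582/(-2196)) - 46 = (366 + 1582*(-1/2196)) - 46 = (366 - 791/1098) - 46 = 401077/1098 - 46 = 350569/1098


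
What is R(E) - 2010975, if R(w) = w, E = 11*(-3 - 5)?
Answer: -2011063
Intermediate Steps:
E = -88 (E = 11*(-8) = -88)
R(E) - 2010975 = -88 - 2010975 = -2011063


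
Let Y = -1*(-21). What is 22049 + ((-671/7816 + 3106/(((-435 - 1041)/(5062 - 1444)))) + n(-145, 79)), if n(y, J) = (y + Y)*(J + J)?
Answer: -1652454967/320456 ≈ -5156.6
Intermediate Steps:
Y = 21
n(y, J) = 2*J*(21 + y) (n(y, J) = (y + 21)*(J + J) = (21 + y)*(2*J) = 2*J*(21 + y))
22049 + ((-671/7816 + 3106/(((-435 - 1041)/(5062 - 1444)))) + n(-145, 79)) = 22049 + ((-671/7816 + 3106/(((-435 - 1041)/(5062 - 1444)))) + 2*79*(21 - 145)) = 22049 + ((-671*1/7816 + 3106/((-1476/3618))) + 2*79*(-124)) = 22049 + ((-671/7816 + 3106/((-1476*1/3618))) - 19592) = 22049 + ((-671/7816 + 3106/(-82/201)) - 19592) = 22049 + ((-671/7816 + 3106*(-201/82)) - 19592) = 22049 + ((-671/7816 - 312153/41) - 19592) = 22049 + (-2439815359/320456 - 19592) = 22049 - 8718189311/320456 = -1652454967/320456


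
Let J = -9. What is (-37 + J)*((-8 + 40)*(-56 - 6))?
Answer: 91264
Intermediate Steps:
(-37 + J)*((-8 + 40)*(-56 - 6)) = (-37 - 9)*((-8 + 40)*(-56 - 6)) = -1472*(-62) = -46*(-1984) = 91264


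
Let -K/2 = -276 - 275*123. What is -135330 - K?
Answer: -203532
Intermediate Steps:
K = 68202 (K = -2*(-276 - 275*123) = -2*(-276 - 33825) = -2*(-34101) = 68202)
-135330 - K = -135330 - 1*68202 = -135330 - 68202 = -203532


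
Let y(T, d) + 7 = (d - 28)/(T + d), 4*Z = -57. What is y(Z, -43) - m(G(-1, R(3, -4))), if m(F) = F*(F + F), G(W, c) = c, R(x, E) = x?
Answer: -5441/229 ≈ -23.760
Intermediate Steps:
Z = -57/4 (Z = (¼)*(-57) = -57/4 ≈ -14.250)
m(F) = 2*F² (m(F) = F*(2*F) = 2*F²)
y(T, d) = -7 + (-28 + d)/(T + d) (y(T, d) = -7 + (d - 28)/(T + d) = -7 + (-28 + d)/(T + d))
y(Z, -43) - m(G(-1, R(3, -4))) = (-28 - 7*(-57/4) - 6*(-43))/(-57/4 - 43) - 2*3² = (-28 + 399/4 + 258)/(-229/4) - 2*9 = -4/229*1319/4 - 1*18 = -1319/229 - 18 = -5441/229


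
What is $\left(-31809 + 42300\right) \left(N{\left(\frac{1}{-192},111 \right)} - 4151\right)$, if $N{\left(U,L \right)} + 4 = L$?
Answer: $-42425604$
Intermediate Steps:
$N{\left(U,L \right)} = -4 + L$
$\left(-31809 + 42300\right) \left(N{\left(\frac{1}{-192},111 \right)} - 4151\right) = \left(-31809 + 42300\right) \left(\left(-4 + 111\right) - 4151\right) = 10491 \left(107 - 4151\right) = 10491 \left(-4044\right) = -42425604$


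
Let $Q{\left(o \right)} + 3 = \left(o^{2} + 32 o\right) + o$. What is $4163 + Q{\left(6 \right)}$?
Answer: $4394$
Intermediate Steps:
$Q{\left(o \right)} = -3 + o^{2} + 33 o$ ($Q{\left(o \right)} = -3 + \left(\left(o^{2} + 32 o\right) + o\right) = -3 + \left(o^{2} + 33 o\right) = -3 + o^{2} + 33 o$)
$4163 + Q{\left(6 \right)} = 4163 + \left(-3 + 6^{2} + 33 \cdot 6\right) = 4163 + \left(-3 + 36 + 198\right) = 4163 + 231 = 4394$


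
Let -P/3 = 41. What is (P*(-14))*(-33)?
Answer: -56826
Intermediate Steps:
P = -123 (P = -3*41 = -123)
(P*(-14))*(-33) = -123*(-14)*(-33) = 1722*(-33) = -56826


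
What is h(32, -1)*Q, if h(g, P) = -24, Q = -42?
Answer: 1008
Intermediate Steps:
h(32, -1)*Q = -24*(-42) = 1008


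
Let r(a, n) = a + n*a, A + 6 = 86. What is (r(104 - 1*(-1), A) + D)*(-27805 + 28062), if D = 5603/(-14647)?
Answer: 32013752924/14647 ≈ 2.1857e+6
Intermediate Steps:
A = 80 (A = -6 + 86 = 80)
D = -5603/14647 (D = 5603*(-1/14647) = -5603/14647 ≈ -0.38254)
r(a, n) = a + a*n
(r(104 - 1*(-1), A) + D)*(-27805 + 28062) = ((104 - 1*(-1))*(1 + 80) - 5603/14647)*(-27805 + 28062) = ((104 + 1)*81 - 5603/14647)*257 = (105*81 - 5603/14647)*257 = (8505 - 5603/14647)*257 = (124567132/14647)*257 = 32013752924/14647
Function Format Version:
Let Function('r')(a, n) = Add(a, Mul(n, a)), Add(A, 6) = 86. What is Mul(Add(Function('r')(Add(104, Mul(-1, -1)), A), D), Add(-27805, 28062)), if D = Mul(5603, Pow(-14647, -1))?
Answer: Rational(32013752924, 14647) ≈ 2.1857e+6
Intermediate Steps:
A = 80 (A = Add(-6, 86) = 80)
D = Rational(-5603, 14647) (D = Mul(5603, Rational(-1, 14647)) = Rational(-5603, 14647) ≈ -0.38254)
Function('r')(a, n) = Add(a, Mul(a, n))
Mul(Add(Function('r')(Add(104, Mul(-1, -1)), A), D), Add(-27805, 28062)) = Mul(Add(Mul(Add(104, Mul(-1, -1)), Add(1, 80)), Rational(-5603, 14647)), Add(-27805, 28062)) = Mul(Add(Mul(Add(104, 1), 81), Rational(-5603, 14647)), 257) = Mul(Add(Mul(105, 81), Rational(-5603, 14647)), 257) = Mul(Add(8505, Rational(-5603, 14647)), 257) = Mul(Rational(124567132, 14647), 257) = Rational(32013752924, 14647)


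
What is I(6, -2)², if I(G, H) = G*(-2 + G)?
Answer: 576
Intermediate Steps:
I(6, -2)² = (6*(-2 + 6))² = (6*4)² = 24² = 576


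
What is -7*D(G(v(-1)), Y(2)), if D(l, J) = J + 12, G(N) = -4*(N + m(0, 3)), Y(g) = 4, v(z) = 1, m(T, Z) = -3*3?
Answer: -112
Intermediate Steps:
m(T, Z) = -9
G(N) = 36 - 4*N (G(N) = -4*(N - 9) = -4*(-9 + N) = 36 - 4*N)
D(l, J) = 12 + J
-7*D(G(v(-1)), Y(2)) = -7*(12 + 4) = -7*16 = -112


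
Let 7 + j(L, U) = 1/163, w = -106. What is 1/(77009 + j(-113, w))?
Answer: 163/12551327 ≈ 1.2987e-5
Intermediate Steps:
j(L, U) = -1140/163 (j(L, U) = -7 + 1/163 = -1140/163)
1/(77009 + j(-113, w)) = 1/(77009 - 1140/163) = 1/(12551327/163) = 163/12551327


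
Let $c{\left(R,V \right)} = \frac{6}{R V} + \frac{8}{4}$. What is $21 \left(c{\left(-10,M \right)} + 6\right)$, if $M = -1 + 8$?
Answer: $\frac{831}{5} \approx 166.2$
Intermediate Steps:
$M = 7$
$c{\left(R,V \right)} = 2 + \frac{6}{R V}$ ($c{\left(R,V \right)} = 6 \frac{1}{R V} + 8 \cdot \frac{1}{4} = \frac{6}{R V} + 2 = 2 + \frac{6}{R V}$)
$21 \left(c{\left(-10,M \right)} + 6\right) = 21 \left(\left(2 + \frac{6}{\left(-10\right) 7}\right) + 6\right) = 21 \left(\left(2 + 6 \left(- \frac{1}{10}\right) \frac{1}{7}\right) + 6\right) = 21 \left(\left(2 - \frac{3}{35}\right) + 6\right) = 21 \left(\frac{67}{35} + 6\right) = 21 \cdot \frac{277}{35} = \frac{831}{5}$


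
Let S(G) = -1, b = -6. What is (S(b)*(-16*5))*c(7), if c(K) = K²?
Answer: 3920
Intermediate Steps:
(S(b)*(-16*5))*c(7) = -(-16)*5*7² = -1*(-80)*49 = 80*49 = 3920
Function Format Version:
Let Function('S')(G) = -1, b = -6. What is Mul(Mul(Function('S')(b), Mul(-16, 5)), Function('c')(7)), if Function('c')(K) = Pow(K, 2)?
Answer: 3920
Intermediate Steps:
Mul(Mul(Function('S')(b), Mul(-16, 5)), Function('c')(7)) = Mul(Mul(-1, Mul(-16, 5)), Pow(7, 2)) = Mul(Mul(-1, -80), 49) = Mul(80, 49) = 3920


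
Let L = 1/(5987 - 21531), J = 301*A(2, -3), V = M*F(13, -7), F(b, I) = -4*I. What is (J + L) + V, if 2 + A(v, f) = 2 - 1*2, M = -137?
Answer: -68984273/15544 ≈ -4438.0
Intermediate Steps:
A(v, f) = -2 (A(v, f) = -2 + (2 - 1*2) = -2 + (2 - 2) = -2 + 0 = -2)
V = -3836 (V = -(-548)*(-7) = -137*28 = -3836)
J = -602 (J = 301*(-2) = -602)
L = -1/15544 (L = 1/(-15544) = -1/15544 ≈ -6.4334e-5)
(J + L) + V = (-602 - 1/15544) - 3836 = -9357489/15544 - 3836 = -68984273/15544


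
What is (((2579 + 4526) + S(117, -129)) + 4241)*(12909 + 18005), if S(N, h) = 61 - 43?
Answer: 351306696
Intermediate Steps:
S(N, h) = 18
(((2579 + 4526) + S(117, -129)) + 4241)*(12909 + 18005) = (((2579 + 4526) + 18) + 4241)*(12909 + 18005) = ((7105 + 18) + 4241)*30914 = (7123 + 4241)*30914 = 11364*30914 = 351306696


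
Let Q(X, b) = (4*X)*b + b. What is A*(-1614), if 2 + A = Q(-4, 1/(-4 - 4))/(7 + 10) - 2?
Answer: 426903/68 ≈ 6278.0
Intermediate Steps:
Q(X, b) = b + 4*X*b (Q(X, b) = 4*X*b + b = b + 4*X*b)
A = -529/136 (A = -2 + (((1 + 4*(-4))/(-4 - 4))/(7 + 10) - 2) = -2 + (((1 - 16)/(-8))/17 - 2) = -2 + ((-⅛*(-15))/17 - 2) = -2 + ((1/17)*(15/8) - 2) = -2 + (15/136 - 2) = -2 - 257/136 = -529/136 ≈ -3.8897)
A*(-1614) = -529/136*(-1614) = 426903/68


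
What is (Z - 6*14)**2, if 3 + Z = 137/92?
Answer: 61889689/8464 ≈ 7312.1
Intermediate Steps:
Z = -139/92 (Z = -3 + 137/92 = -139/92 ≈ -1.5109)
(Z - 6*14)**2 = (-139/92 - 6*14)**2 = (-139/92 - 84)**2 = (-7867/92)**2 = 61889689/8464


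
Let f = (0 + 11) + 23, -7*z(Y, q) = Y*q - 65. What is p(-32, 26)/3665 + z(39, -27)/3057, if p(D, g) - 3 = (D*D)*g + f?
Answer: 574616209/78427335 ≈ 7.3267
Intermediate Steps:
z(Y, q) = 65/7 - Y*q/7 (z(Y, q) = -(Y*q - 65)/7 = -(-65 + Y*q)/7 = 65/7 - Y*q/7)
f = 34 (f = 11 + 23 = 34)
p(D, g) = 37 + g*D**2 (p(D, g) = 3 + ((D*D)*g + 34) = 3 + (D**2*g + 34) = 3 + (g*D**2 + 34) = 3 + (34 + g*D**2) = 37 + g*D**2)
p(-32, 26)/3665 + z(39, -27)/3057 = (37 + 26*(-32)**2)/3665 + (65/7 - 1/7*39*(-27))/3057 = (37 + 26*1024)*(1/3665) + (65/7 + 1053/7)*(1/3057) = (37 + 26624)*(1/3665) + (1118/7)*(1/3057) = 26661*(1/3665) + 1118/21399 = 26661/3665 + 1118/21399 = 574616209/78427335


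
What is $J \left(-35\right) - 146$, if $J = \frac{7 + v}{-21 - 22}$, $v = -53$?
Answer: $- \frac{7888}{43} \approx -183.44$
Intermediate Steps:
$J = \frac{46}{43}$ ($J = \frac{7 - 53}{-21 - 22} = - \frac{46}{-43} = \left(-46\right) \left(- \frac{1}{43}\right) = \frac{46}{43} \approx 1.0698$)
$J \left(-35\right) - 146 = \frac{46}{43} \left(-35\right) - 146 = - \frac{1610}{43} - 146 = - \frac{7888}{43}$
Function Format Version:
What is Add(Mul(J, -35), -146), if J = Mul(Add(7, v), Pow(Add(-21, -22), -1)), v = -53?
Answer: Rational(-7888, 43) ≈ -183.44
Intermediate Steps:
J = Rational(46, 43) (J = Mul(Add(7, -53), Pow(Add(-21, -22), -1)) = Mul(-46, Pow(-43, -1)) = Mul(-46, Rational(-1, 43)) = Rational(46, 43) ≈ 1.0698)
Add(Mul(J, -35), -146) = Add(Mul(Rational(46, 43), -35), -146) = Add(Rational(-1610, 43), -146) = Rational(-7888, 43)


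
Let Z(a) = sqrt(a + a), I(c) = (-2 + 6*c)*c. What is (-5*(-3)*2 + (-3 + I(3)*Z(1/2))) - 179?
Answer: -104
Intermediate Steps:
I(c) = c*(-2 + 6*c)
Z(a) = sqrt(2)*sqrt(a) (Z(a) = sqrt(2*a) = sqrt(2)*sqrt(a))
(-5*(-3)*2 + (-3 + I(3)*Z(1/2))) - 179 = (-5*(-3)*2 + (-3 + (2*3*(-1 + 3*3))*(sqrt(2)*sqrt(1/2)))) - 179 = (15*2 + (-3 + (2*3*(-1 + 9))*(sqrt(2)*sqrt(1/2)))) - 179 = (30 + (-3 + (2*3*8)*(sqrt(2)*(sqrt(2)/2)))) - 179 = (30 + (-3 + 48*1)) - 179 = (30 + (-3 + 48)) - 179 = (30 + 45) - 179 = 75 - 179 = -104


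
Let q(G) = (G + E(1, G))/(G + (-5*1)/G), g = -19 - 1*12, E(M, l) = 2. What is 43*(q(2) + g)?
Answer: -1677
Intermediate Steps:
g = -31 (g = -19 - 12 = -31)
q(G) = (2 + G)/(G - 5/G) (q(G) = (G + 2)/(G + (-5*1)/G) = (2 + G)/(G - 5/G))
43*(q(2) + g) = 43*(2*(2 + 2)/(-5 + 2²) - 31) = 43*(2*4/(-5 + 4) - 31) = 43*(2*4/(-1) - 31) = 43*(2*(-1)*4 - 31) = 43*(-8 - 31) = 43*(-39) = -1677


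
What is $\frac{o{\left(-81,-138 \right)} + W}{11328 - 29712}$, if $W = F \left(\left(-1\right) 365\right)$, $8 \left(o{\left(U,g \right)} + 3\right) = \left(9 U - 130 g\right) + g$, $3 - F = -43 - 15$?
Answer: $\frac{161071}{147072} \approx 1.0952$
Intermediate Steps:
$F = 61$ ($F = 3 - \left(-43 - 15\right) = 3 - -58 = 3 + 58 = 61$)
$o{\left(U,g \right)} = -3 - \frac{129 g}{8} + \frac{9 U}{8}$ ($o{\left(U,g \right)} = -3 + \frac{\left(9 U - 130 g\right) + g}{8} = -3 + \frac{\left(- 130 g + 9 U\right) + g}{8} = -3 + \frac{- 129 g + 9 U}{8} = -3 + \left(- \frac{129 g}{8} + \frac{9 U}{8}\right) = -3 - \frac{129 g}{8} + \frac{9 U}{8}$)
$W = -22265$ ($W = 61 \left(\left(-1\right) 365\right) = 61 \left(-365\right) = -22265$)
$\frac{o{\left(-81,-138 \right)} + W}{11328 - 29712} = \frac{\left(-3 - - \frac{8901}{4} + \frac{9}{8} \left(-81\right)\right) - 22265}{11328 - 29712} = \frac{\left(-3 + \frac{8901}{4} - \frac{729}{8}\right) - 22265}{-18384} = \left(\frac{17049}{8} - 22265\right) \left(- \frac{1}{18384}\right) = \left(- \frac{161071}{8}\right) \left(- \frac{1}{18384}\right) = \frac{161071}{147072}$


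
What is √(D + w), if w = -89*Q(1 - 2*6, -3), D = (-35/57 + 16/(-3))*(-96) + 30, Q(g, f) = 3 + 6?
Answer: I*√72219/19 ≈ 14.144*I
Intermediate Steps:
Q(g, f) = 9
D = 11418/19 (D = (-35*1/57 + 16*(-⅓))*(-96) + 30 = (-35/57 - 16/3)*(-96) + 30 = -113/19*(-96) + 30 = 10848/19 + 30 = 11418/19 ≈ 600.95)
w = -801 (w = -89*9 = -801)
√(D + w) = √(11418/19 - 801) = √(-3801/19) = I*√72219/19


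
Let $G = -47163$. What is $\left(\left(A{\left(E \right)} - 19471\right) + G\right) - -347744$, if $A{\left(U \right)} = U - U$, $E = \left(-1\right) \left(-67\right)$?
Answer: $281110$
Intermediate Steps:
$E = 67$
$A{\left(U \right)} = 0$
$\left(\left(A{\left(E \right)} - 19471\right) + G\right) - -347744 = \left(\left(0 - 19471\right) - 47163\right) - -347744 = \left(-19471 - 47163\right) + 347744 = -66634 + 347744 = 281110$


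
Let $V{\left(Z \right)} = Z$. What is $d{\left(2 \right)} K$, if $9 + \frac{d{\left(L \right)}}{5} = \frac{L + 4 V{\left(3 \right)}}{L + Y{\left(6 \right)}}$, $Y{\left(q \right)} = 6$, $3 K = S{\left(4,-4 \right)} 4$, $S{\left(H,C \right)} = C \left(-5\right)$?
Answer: $- \frac{2900}{3} \approx -966.67$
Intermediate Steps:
$S{\left(H,C \right)} = - 5 C$
$K = \frac{80}{3}$ ($K = \frac{\left(-5\right) \left(-4\right) 4}{3} = \frac{20 \cdot 4}{3} = \frac{1}{3} \cdot 80 = \frac{80}{3} \approx 26.667$)
$d{\left(L \right)} = -45 + \frac{5 \left(12 + L\right)}{6 + L}$ ($d{\left(L \right)} = -45 + 5 \frac{L + 4 \cdot 3}{L + 6} = -45 + 5 \frac{L + 12}{6 + L} = -45 + 5 \frac{12 + L}{6 + L} = -45 + \frac{5 \left(12 + L\right)}{6 + L}$)
$d{\left(2 \right)} K = \frac{10 \left(-21 - 8\right)}{6 + 2} \cdot \frac{80}{3} = \frac{10 \left(-21 - 8\right)}{8} \cdot \frac{80}{3} = 10 \cdot \frac{1}{8} \left(-29\right) \frac{80}{3} = \left(- \frac{145}{4}\right) \frac{80}{3} = - \frac{2900}{3}$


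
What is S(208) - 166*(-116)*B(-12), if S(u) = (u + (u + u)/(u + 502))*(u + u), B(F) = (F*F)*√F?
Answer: 30803968/355 + 5545728*I*√3 ≈ 86772.0 + 9.6055e+6*I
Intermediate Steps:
B(F) = F^(5/2) (B(F) = F²*√F = F^(5/2))
S(u) = 2*u*(u + 2*u/(502 + u)) (S(u) = (u + (2*u)/(502 + u))*(2*u) = (u + 2*u/(502 + u))*(2*u) = 2*u*(u + 2*u/(502 + u)))
S(208) - 166*(-116)*B(-12) = 2*208²*(504 + 208)/(502 + 208) - 166*(-116)*(-12)^(5/2) = 2*43264*712/710 - (-19256)*288*I*√3 = 2*43264*(1/710)*712 - (-5545728)*I*√3 = 30803968/355 + 5545728*I*√3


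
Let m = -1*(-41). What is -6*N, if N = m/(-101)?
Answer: 246/101 ≈ 2.4356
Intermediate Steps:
m = 41
N = -41/101 (N = 41/(-101) = 41*(-1/101) = -41/101 ≈ -0.40594)
-6*N = -6*(-41/101) = 246/101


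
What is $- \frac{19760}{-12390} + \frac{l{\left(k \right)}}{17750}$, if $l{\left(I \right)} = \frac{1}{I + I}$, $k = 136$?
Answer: $\frac{9540129239}{5981892000} \approx 1.5948$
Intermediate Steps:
$l{\left(I \right)} = \frac{1}{2 I}$
$- \frac{19760}{-12390} + \frac{l{\left(k \right)}}{17750} = - \frac{19760}{-12390} + \frac{\frac{1}{2} \cdot \frac{1}{136}}{17750} = \left(-19760\right) \left(- \frac{1}{12390}\right) + \frac{1}{2} \cdot \frac{1}{136} \cdot \frac{1}{17750} = \frac{1976}{1239} + \frac{1}{272} \cdot \frac{1}{17750} = \frac{1976}{1239} + \frac{1}{4828000} = \frac{9540129239}{5981892000}$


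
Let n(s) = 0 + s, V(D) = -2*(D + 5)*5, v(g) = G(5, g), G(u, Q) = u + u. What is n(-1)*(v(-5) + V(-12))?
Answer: -80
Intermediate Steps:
G(u, Q) = 2*u
v(g) = 10 (v(g) = 2*5 = 10)
V(D) = -50 - 10*D (V(D) = -2*(5 + D)*5 = (-10 - 2*D)*5 = -50 - 10*D)
n(s) = s
n(-1)*(v(-5) + V(-12)) = -(10 + (-50 - 10*(-12))) = -(10 + (-50 + 120)) = -(10 + 70) = -1*80 = -80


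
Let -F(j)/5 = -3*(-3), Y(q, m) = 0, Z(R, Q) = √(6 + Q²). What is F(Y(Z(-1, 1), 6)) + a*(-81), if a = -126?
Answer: 10161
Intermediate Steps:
F(j) = -45 (F(j) = -(-15)*(-3) = -5*9 = -45)
F(Y(Z(-1, 1), 6)) + a*(-81) = -45 - 126*(-81) = -45 + 10206 = 10161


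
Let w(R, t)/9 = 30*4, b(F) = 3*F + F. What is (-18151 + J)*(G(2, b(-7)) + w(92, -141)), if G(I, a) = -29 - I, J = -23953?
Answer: -44167096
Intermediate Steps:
b(F) = 4*F
w(R, t) = 1080 (w(R, t) = 9*(30*4) = 9*120 = 1080)
(-18151 + J)*(G(2, b(-7)) + w(92, -141)) = (-18151 - 23953)*((-29 - 1*2) + 1080) = -42104*((-29 - 2) + 1080) = -42104*(-31 + 1080) = -42104*1049 = -44167096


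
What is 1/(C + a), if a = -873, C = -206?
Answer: -1/1079 ≈ -0.00092678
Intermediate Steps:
1/(C + a) = 1/(-206 - 873) = 1/(-1079) = -1/1079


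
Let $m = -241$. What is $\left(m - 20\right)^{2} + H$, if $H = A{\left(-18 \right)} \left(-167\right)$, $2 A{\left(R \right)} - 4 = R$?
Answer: $69290$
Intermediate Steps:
$A{\left(R \right)} = 2 + \frac{R}{2}$
$H = 1169$ ($H = \left(2 + \frac{1}{2} \left(-18\right)\right) \left(-167\right) = \left(2 - 9\right) \left(-167\right) = \left(-7\right) \left(-167\right) = 1169$)
$\left(m - 20\right)^{2} + H = \left(-241 - 20\right)^{2} + 1169 = \left(-261\right)^{2} + 1169 = 68121 + 1169 = 69290$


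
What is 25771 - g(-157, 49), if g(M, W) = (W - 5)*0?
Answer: 25771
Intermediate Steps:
g(M, W) = 0 (g(M, W) = (-5 + W)*0 = 0)
25771 - g(-157, 49) = 25771 - 1*0 = 25771 + 0 = 25771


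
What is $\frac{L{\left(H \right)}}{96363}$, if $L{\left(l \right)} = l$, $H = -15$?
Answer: $- \frac{5}{32121} \approx -0.00015566$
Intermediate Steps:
$\frac{L{\left(H \right)}}{96363} = - \frac{15}{96363} = \left(-15\right) \frac{1}{96363} = - \frac{5}{32121}$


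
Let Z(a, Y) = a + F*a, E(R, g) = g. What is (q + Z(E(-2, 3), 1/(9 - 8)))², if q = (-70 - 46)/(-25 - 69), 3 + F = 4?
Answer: 115600/2209 ≈ 52.331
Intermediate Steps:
F = 1 (F = -3 + 4 = 1)
q = 58/47 (q = -116/(-94) = -116*(-1/94) = 58/47 ≈ 1.2340)
Z(a, Y) = 2*a (Z(a, Y) = a + 1*a = a + a = 2*a)
(q + Z(E(-2, 3), 1/(9 - 8)))² = (58/47 + 2*3)² = (58/47 + 6)² = (340/47)² = 115600/2209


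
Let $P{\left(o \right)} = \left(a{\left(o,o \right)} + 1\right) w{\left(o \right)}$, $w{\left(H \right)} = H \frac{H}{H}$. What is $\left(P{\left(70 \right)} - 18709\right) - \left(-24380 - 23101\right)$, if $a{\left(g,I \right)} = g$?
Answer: $33742$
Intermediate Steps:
$w{\left(H \right)} = H$ ($w{\left(H \right)} = H 1 = H$)
$P{\left(o \right)} = o \left(1 + o\right)$ ($P{\left(o \right)} = \left(o + 1\right) o = \left(1 + o\right) o = o \left(1 + o\right)$)
$\left(P{\left(70 \right)} - 18709\right) - \left(-24380 - 23101\right) = \left(70 \left(1 + 70\right) - 18709\right) - \left(-24380 - 23101\right) = \left(70 \cdot 71 - 18709\right) - -47481 = \left(4970 - 18709\right) + 47481 = -13739 + 47481 = 33742$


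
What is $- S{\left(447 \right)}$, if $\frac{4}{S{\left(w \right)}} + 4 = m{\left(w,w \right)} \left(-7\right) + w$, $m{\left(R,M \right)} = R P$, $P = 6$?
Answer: $\frac{4}{18331} \approx 0.00021821$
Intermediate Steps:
$m{\left(R,M \right)} = 6 R$ ($m{\left(R,M \right)} = R 6 = 6 R$)
$S{\left(w \right)} = \frac{4}{-4 - 41 w}$ ($S{\left(w \right)} = \frac{4}{-4 + \left(6 w \left(-7\right) + w\right)} = \frac{4}{-4 + \left(- 42 w + w\right)} = \frac{4}{-4 - 41 w}$)
$- S{\left(447 \right)} = - \frac{-4}{4 + 41 \cdot 447} = - \frac{-4}{4 + 18327} = - \frac{-4}{18331} = \left(-1\right) \left(- \frac{4}{18331}\right) = \frac{4}{18331}$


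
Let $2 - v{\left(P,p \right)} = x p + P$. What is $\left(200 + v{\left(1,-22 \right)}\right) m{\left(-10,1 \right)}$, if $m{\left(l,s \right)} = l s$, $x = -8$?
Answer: $-250$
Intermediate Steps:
$v{\left(P,p \right)} = 2 - P + 8 p$ ($v{\left(P,p \right)} = 2 - \left(- 8 p + P\right) = 2 - \left(P - 8 p\right) = 2 - P + 8 p$)
$\left(200 + v{\left(1,-22 \right)}\right) m{\left(-10,1 \right)} = \left(200 + \left(2 - 1 + 8 \left(-22\right)\right)\right) \left(\left(-10\right) 1\right) = \left(200 - 175\right) \left(-10\right) = 25 \left(-10\right) = -250$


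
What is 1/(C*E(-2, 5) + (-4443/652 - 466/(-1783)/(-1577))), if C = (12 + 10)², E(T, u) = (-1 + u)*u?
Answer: 1833287732/17733732154515 ≈ 0.00010338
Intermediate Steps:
E(T, u) = u*(-1 + u)
C = 484 (C = 22² = 484)
1/(C*E(-2, 5) + (-4443/652 - 466/(-1783)/(-1577))) = 1/(484*(5*(-1 + 5)) + (-4443/652 - 466/(-1783)/(-1577))) = 1/(484*(5*4) + (-4443*1/652 - 466*(-1/1783)*(-1/1577))) = 1/(484*20 + (-4443/652 + (466/1783)*(-1/1577))) = 1/(9680 + (-4443/652 - 466/2811791)) = 1/(9680 - 12493091245/1833287732) = 1/(17733732154515/1833287732) = 1833287732/17733732154515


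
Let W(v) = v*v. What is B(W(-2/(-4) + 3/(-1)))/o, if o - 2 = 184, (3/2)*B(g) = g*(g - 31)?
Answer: -275/496 ≈ -0.55444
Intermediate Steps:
W(v) = v²
B(g) = 2*g*(-31 + g)/3 (B(g) = 2*(g*(g - 31))/3 = 2*(g*(-31 + g))/3 = 2*g*(-31 + g)/3)
o = 186 (o = 2 + 184 = 186)
B(W(-2/(-4) + 3/(-1)))/o = (2*(-2/(-4) + 3/(-1))²*(-31 + (-2/(-4) + 3/(-1))²)/3)/186 = (2*(-2*(-¼) + 3*(-1))²*(-31 + (-2*(-¼) + 3*(-1))²)/3)*(1/186) = (2*(½ - 3)²*(-31 + (½ - 3)²)/3)*(1/186) = (2*(-5/2)²*(-31 + (-5/2)²)/3)*(1/186) = ((⅔)*(25/4)*(-31 + 25/4))*(1/186) = ((⅔)*(25/4)*(-99/4))*(1/186) = -825/8*1/186 = -275/496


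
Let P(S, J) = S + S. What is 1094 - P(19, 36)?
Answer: 1056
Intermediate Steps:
P(S, J) = 2*S
1094 - P(19, 36) = 1094 - 2*19 = 1094 - 1*38 = 1094 - 38 = 1056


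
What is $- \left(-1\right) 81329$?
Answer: $81329$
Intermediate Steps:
$- \left(-1\right) 81329 = \left(-1\right) \left(-81329\right) = 81329$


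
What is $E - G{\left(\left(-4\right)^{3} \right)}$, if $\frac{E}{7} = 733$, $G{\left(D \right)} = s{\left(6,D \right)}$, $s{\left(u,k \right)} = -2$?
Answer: $5133$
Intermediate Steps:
$G{\left(D \right)} = -2$
$E = 5131$ ($E = 7 \cdot 733 = 5131$)
$E - G{\left(\left(-4\right)^{3} \right)} = 5131 - -2 = 5131 + 2 = 5133$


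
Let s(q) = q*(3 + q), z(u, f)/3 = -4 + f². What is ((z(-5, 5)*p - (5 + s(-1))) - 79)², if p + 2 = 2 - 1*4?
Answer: 111556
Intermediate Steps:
z(u, f) = -12 + 3*f² (z(u, f) = 3*(-4 + f²) = -12 + 3*f²)
p = -4 (p = -2 + (2 - 1*4) = -2 + (2 - 4) = -2 - 2 = -4)
((z(-5, 5)*p - (5 + s(-1))) - 79)² = (((-12 + 3*5²)*(-4) - (5 - (3 - 1))) - 79)² = (((-12 + 3*25)*(-4) - (5 - 1*2)) - 79)² = (((-12 + 75)*(-4) - (5 - 2)) - 79)² = ((63*(-4) - 1*3) - 79)² = ((-252 - 3) - 79)² = (-255 - 79)² = (-334)² = 111556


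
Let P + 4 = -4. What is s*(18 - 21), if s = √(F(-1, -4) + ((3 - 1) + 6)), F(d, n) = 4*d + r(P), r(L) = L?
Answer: -6*I ≈ -6.0*I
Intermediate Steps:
P = -8 (P = -4 - 4 = -8)
F(d, n) = -8 + 4*d (F(d, n) = 4*d - 8 = -8 + 4*d)
s = 2*I (s = √((-8 + 4*(-1)) + ((3 - 1) + 6)) = √((-8 - 4) + (2 + 6)) = √(-12 + 8) = √(-4) = 2*I ≈ 2.0*I)
s*(18 - 21) = (2*I)*(18 - 21) = (2*I)*(-3) = -6*I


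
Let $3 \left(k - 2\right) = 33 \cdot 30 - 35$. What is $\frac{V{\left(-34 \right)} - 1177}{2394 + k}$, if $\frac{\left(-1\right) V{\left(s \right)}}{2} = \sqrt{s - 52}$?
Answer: $- \frac{3531}{8143} - \frac{6 i \sqrt{86}}{8143} \approx -0.43362 - 0.0068331 i$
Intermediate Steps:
$V{\left(s \right)} = - 2 \sqrt{-52 + s}$ ($V{\left(s \right)} = - 2 \sqrt{s - 52} = - 2 \sqrt{-52 + s}$)
$k = \frac{961}{3}$ ($k = 2 + \frac{33 \cdot 30 - 35}{3} = 2 + \frac{990 - 35}{3} = 2 + \frac{1}{3} \cdot 955 = 2 + \frac{955}{3} = \frac{961}{3} \approx 320.33$)
$\frac{V{\left(-34 \right)} - 1177}{2394 + k} = \frac{- 2 \sqrt{-52 - 34} - 1177}{2394 + \frac{961}{3}} = \frac{- 2 \sqrt{-86} - 1177}{\frac{8143}{3}} = \left(- 2 i \sqrt{86} - 1177\right) \frac{3}{8143} = \left(-1177 - 2 i \sqrt{86}\right) \frac{3}{8143} = - \frac{3531}{8143} - \frac{6 i \sqrt{86}}{8143}$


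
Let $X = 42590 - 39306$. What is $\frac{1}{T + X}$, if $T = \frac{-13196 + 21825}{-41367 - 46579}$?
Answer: $\frac{87946}{288806035} \approx 0.00030452$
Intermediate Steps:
$X = 3284$
$T = - \frac{8629}{87946}$ ($T = \frac{8629}{-87946} = 8629 \left(- \frac{1}{87946}\right) = - \frac{8629}{87946} \approx -0.098117$)
$\frac{1}{T + X} = \frac{1}{- \frac{8629}{87946} + 3284} = \frac{1}{\frac{288806035}{87946}} = \frac{87946}{288806035}$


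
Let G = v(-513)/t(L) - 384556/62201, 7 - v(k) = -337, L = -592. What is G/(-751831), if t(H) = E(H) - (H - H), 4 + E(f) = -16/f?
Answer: 848224060/6874402084557 ≈ 0.00012339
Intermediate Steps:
v(k) = 344 (v(k) = 7 - 1*(-337) = 7 + 337 = 344)
E(f) = -4 - 16/f
t(H) = -4 - 16/H (t(H) = (-4 - 16/H) - (H - H) = (-4 - 16/H) - 1*0 = (-4 - 16/H) + 0 = -4 - 16/H)
G = -848224060/9143547 (G = 344/(-4 - 16/(-592)) - 384556/62201 = 344/(-4 - 16*(-1/592)) - 384556*1/62201 = 344/(-4 + 1/37) - 384556/62201 = 344/(-147/37) - 384556/62201 = 344*(-37/147) - 384556/62201 = -12728/147 - 384556/62201 = -848224060/9143547 ≈ -92.767)
G/(-751831) = -848224060/9143547/(-751831) = -848224060/9143547*(-1/751831) = 848224060/6874402084557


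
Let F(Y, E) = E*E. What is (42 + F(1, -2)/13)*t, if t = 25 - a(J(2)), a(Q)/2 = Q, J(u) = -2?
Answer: 15950/13 ≈ 1226.9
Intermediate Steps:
F(Y, E) = E²
a(Q) = 2*Q
t = 29 (t = 25 - 2*(-2) = 25 - 1*(-4) = 25 + 4 = 29)
(42 + F(1, -2)/13)*t = (42 + (-2)²/13)*29 = (42 + (1/13)*4)*29 = (42 + 4/13)*29 = (550/13)*29 = 15950/13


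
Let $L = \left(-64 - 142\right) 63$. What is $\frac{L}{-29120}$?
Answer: $\frac{927}{2080} \approx 0.44567$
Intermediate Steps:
$L = -12978$ ($L = \left(-206\right) 63 = -12978$)
$\frac{L}{-29120} = - \frac{12978}{-29120} = \left(-12978\right) \left(- \frac{1}{29120}\right) = \frac{927}{2080}$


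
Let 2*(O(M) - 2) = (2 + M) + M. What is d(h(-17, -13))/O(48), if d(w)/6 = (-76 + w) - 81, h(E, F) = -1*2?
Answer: -318/17 ≈ -18.706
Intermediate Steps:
h(E, F) = -2
d(w) = -942 + 6*w (d(w) = 6*((-76 + w) - 81) = 6*(-157 + w) = -942 + 6*w)
O(M) = 3 + M (O(M) = 2 + ((2 + M) + M)/2 = 2 + (2 + 2*M)/2 = 2 + (1 + M) = 3 + M)
d(h(-17, -13))/O(48) = (-942 + 6*(-2))/(3 + 48) = (-942 - 12)/51 = -954*1/51 = -318/17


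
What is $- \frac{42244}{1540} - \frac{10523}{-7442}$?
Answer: $- \frac{74543607}{2865170} \approx -26.017$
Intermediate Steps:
$- \frac{42244}{1540} - \frac{10523}{-7442} = \left(-42244\right) \frac{1}{1540} - - \frac{10523}{7442} = - \frac{10561}{385} + \frac{10523}{7442} = - \frac{74543607}{2865170}$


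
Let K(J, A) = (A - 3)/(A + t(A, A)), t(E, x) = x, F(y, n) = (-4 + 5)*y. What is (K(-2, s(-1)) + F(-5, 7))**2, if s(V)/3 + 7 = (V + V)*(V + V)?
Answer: 169/9 ≈ 18.778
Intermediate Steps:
F(y, n) = y (F(y, n) = 1*y = y)
s(V) = -21 + 12*V**2 (s(V) = -21 + 3*((V + V)*(V + V)) = -21 + 3*((2*V)*(2*V)) = -21 + 3*(4*V**2) = -21 + 12*V**2)
K(J, A) = (-3 + A)/(2*A) (K(J, A) = (A - 3)/(A + A) = (-3 + A)/((2*A)) = (-3 + A)*(1/(2*A)) = (-3 + A)/(2*A))
(K(-2, s(-1)) + F(-5, 7))**2 = ((-3 + (-21 + 12*(-1)**2))/(2*(-21 + 12*(-1)**2)) - 5)**2 = ((-3 + (-21 + 12*1))/(2*(-21 + 12*1)) - 5)**2 = ((-3 + (-21 + 12))/(2*(-21 + 12)) - 5)**2 = ((1/2)*(-3 - 9)/(-9) - 5)**2 = ((1/2)*(-1/9)*(-12) - 5)**2 = (2/3 - 5)**2 = (-13/3)**2 = 169/9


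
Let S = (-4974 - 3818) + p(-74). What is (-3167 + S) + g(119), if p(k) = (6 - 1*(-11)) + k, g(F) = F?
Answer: -11897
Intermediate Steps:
p(k) = 17 + k (p(k) = (6 + 11) + k = 17 + k)
S = -8849 (S = (-4974 - 3818) + (17 - 74) = -8792 - 57 = -8849)
(-3167 + S) + g(119) = (-3167 - 8849) + 119 = -12016 + 119 = -11897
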